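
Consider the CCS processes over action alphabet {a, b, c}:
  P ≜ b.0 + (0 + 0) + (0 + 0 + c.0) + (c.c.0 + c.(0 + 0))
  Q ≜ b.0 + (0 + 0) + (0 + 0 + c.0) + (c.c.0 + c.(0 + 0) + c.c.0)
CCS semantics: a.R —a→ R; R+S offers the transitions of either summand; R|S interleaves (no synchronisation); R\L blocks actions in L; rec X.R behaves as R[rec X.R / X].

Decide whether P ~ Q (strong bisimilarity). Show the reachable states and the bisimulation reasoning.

LTS(P): 4 reachable states
  p0 = b.0 + (0 + 0) + (0 + 0 + c.0) + (c.c.0 + c.(0 + 0)) has moves --b--▸ p1, --c--▸ p1, --c--▸ p2, --c--▸ p3
  p1 = 0 has moves ∅
  p2 = 0 + 0 has moves ∅
  p3 = c.0 has moves --c--▸ p1
LTS(Q): 4 reachable states
  q0 = b.0 + (0 + 0) + (0 + 0 + c.0) + (c.c.0 + c.(0 + 0) + c.c.0) has moves --b--▸ q1, --c--▸ q1, --c--▸ q2, --c--▸ q3
  q1 = 0 has moves ∅
  q2 = 0 + 0 has moves ∅
  q3 = c.0 has moves --c--▸ q1
Coarsest stable partition (strong bisimilarity classes):
  B0 = {p0, q0}
  B1 = {p1, p2, q1, q2}
  B2 = {p3, q3}
p0 ∈ B0, q0 ∈ B0 → same block

P ~ Q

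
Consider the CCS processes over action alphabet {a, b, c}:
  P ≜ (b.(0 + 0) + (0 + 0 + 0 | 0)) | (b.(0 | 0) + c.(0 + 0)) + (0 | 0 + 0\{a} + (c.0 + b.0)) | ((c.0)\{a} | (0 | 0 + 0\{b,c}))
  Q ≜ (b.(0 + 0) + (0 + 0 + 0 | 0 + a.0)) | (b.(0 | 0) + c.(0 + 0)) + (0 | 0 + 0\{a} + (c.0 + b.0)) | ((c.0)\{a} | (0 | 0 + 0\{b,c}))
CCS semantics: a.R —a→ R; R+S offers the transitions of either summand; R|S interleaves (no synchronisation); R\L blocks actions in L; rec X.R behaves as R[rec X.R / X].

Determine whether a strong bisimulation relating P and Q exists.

Reachable graph of P (9 states):
  u0 = (b.(0 + 0) + (0 + 0 + 0 | 0)) | (b.(0 | 0) + c.(0 + 0)) + (0 | 0 + 0\{a} + (c.0 + b.0)) | ((c.0)\{a} | (0 | 0 + 0\{b,c})) | —b→ u1, —b→ u2, —b→ u3, —c→ u3, —c→ u4, —c→ u5
  u1 = (0 + 0) | (b.(0 | 0) + c.(0 + 0)) | —b→ u6, —c→ u7
  u2 = (b.(0 + 0) + (0 + 0 + 0 | 0)) | (0 | 0) | —b→ u6
  u3 = 0 | ((c.0)\{a} | (0 | 0 + 0\{b,c})) | —c→ u8
  u4 = (0 | 0 + 0\{a} + (c.0 + b.0)) | (0\{a} | (0 | 0 + 0\{b,c})) | —b→ u8, —c→ u8
  u5 = (b.(0 + 0) + (0 + 0 + 0 | 0)) | (0 + 0) | —b→ u7
  u6 = (0 + 0) | (0 | 0) | stopped
  u7 = (0 + 0) | (0 + 0) | stopped
  u8 = 0 | (0\{a} | (0 | 0 + 0\{b,c})) | stopped
Reachable graph of Q (12 states):
  v0 = (b.(0 + 0) + (0 + 0 + 0 | 0 + a.0)) | (b.(0 | 0) + c.(0 + 0)) + (0 | 0 + 0\{a} + (c.0 + b.0)) | ((c.0)\{a} | (0 | 0 + 0\{b,c})) | —a→ v1, —b→ v2, —b→ v3, —b→ v4, —c→ v4, —c→ v5, —c→ v6
  v1 = 0 | (b.(0 | 0) + c.(0 + 0)) | —b→ v7, —c→ v8
  v2 = (0 + 0) | (b.(0 | 0) + c.(0 + 0)) | —b→ v9, —c→ v10
  v3 = (b.(0 + 0) + (0 + 0 + 0 | 0 + a.0)) | (0 | 0) | —a→ v7, —b→ v9
  v4 = 0 | ((c.0)\{a} | (0 | 0 + 0\{b,c})) | —c→ v11
  v5 = (0 | 0 + 0\{a} + (c.0 + b.0)) | (0\{a} | (0 | 0 + 0\{b,c})) | —b→ v11, —c→ v11
  v6 = (b.(0 + 0) + (0 + 0 + 0 | 0 + a.0)) | (0 + 0) | —a→ v8, —b→ v10
  v7 = 0 | (0 | 0) | stopped
  v8 = 0 | (0 + 0) | stopped
  v9 = (0 + 0) | (0 | 0) | stopped
  v10 = (0 + 0) | (0 + 0) | stopped
  v11 = 0 | (0\{a} | (0 | 0 + 0\{b,c})) | stopped
Partition-refinement fixed point:
  B0 = {u0}
  B1 = {u3, v4}
  B2 = {u6, u7, u8, v10, v11, v7, v8, v9}
  B3 = {u1, u4, v1, v2, v5}
  B4 = {u2, u5}
  B5 = {v0}
  B6 = {v3, v6}
u0 ∈ B0, v0 ∈ B5 → different blocks

NO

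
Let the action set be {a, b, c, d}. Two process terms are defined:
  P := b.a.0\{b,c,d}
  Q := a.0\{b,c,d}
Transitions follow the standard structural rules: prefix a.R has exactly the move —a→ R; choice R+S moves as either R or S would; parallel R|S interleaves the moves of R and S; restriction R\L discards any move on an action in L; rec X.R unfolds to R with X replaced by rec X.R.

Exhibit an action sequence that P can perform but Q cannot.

b

LTS(P): 3 reachable states
  p0 = b.a.0\{b,c,d} has moves =b=> p1
  p1 = a.0\{b,c,d} has moves =a=> p2
  p2 = 0\{b,c,d} has moves (no moves)
LTS(Q): 2 reachable states
  q0 = a.0\{b,c,d} has moves =a=> q1
  q1 = 0\{b,c,d} has moves (no moves)
Run σ = ⟨b⟩ on P: start {p0}
  [1] b ⇒ {p1}
  — P admits the full trace.
Run σ = ⟨b⟩ on Q: start {q0}
  [1] b ⇒ no successor for Q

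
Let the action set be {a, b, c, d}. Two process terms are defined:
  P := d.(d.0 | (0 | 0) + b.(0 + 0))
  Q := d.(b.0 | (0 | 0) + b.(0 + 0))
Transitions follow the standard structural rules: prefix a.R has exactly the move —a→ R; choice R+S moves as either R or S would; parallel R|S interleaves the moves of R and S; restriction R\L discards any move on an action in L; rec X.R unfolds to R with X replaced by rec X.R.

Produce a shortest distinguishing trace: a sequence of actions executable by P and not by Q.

dd

Reachable graph of P (4 states):
  p0 = d.(d.0 | (0 | 0) + b.(0 + 0)) :: --d--▸ p1
  p1 = d.0 | (0 | 0) + b.(0 + 0) :: --b--▸ p2, --d--▸ p3
  p2 = 0 + 0 :: (no moves)
  p3 = 0 | (0 | 0) :: (no moves)
Reachable graph of Q (4 states):
  q0 = d.(b.0 | (0 | 0) + b.(0 + 0)) :: --d--▸ q1
  q1 = b.0 | (0 | 0) + b.(0 + 0) :: --b--▸ q2, --b--▸ q3
  q2 = 0 + 0 :: (no moves)
  q3 = 0 | (0 | 0) :: (no moves)
Executing dd from P (initial set {p0}):
  after d @ step 1: {p1}
  after d @ step 2: {p3}
  — P admits the full trace.
Executing dd from Q (initial set {q0}):
  after d @ step 1: {q1}
  after d @ step 2: ∅  — Q cannot continue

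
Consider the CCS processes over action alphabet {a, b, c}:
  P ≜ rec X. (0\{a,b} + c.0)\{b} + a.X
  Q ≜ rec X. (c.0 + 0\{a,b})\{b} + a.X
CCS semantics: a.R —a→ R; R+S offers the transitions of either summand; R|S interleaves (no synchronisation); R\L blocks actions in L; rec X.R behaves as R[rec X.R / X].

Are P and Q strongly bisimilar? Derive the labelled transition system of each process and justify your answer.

P's transition system — 2 states:
  s0 = rec X. (0\{a,b} + c.0)\{b} + a.X has moves =a=> s0, =c=> s1
  s1 = 0\{b} has moves ∅
Q's transition system — 2 states:
  t0 = rec X. (c.0 + 0\{a,b})\{b} + a.X has moves =a=> t0, =c=> t1
  t1 = 0\{b} has moves ∅
Coarsest stable partition (strong bisimilarity classes):
  B0 = {s0, t0}
  B1 = {s1, t1}
s0 ∈ B0, t0 ∈ B0 → same block

YES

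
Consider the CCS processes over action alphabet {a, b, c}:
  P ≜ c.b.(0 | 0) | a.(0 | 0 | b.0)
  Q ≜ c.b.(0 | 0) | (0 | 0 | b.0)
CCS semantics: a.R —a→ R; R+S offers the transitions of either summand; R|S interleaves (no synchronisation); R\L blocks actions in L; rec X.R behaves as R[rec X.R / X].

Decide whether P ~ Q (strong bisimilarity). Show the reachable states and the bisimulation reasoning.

LTS(P): 9 reachable states
  p0 = c.b.(0 | 0) | a.(0 | 0 | b.0) ⊢ --a--▸ p1, --c--▸ p2
  p1 = c.b.(0 | 0) | (0 | 0 | b.0) ⊢ --b--▸ p3, --c--▸ p4
  p2 = b.(0 | 0) | a.(0 | 0 | b.0) ⊢ --a--▸ p4, --b--▸ p5
  p3 = c.b.(0 | 0) | (0 | 0 | 0) ⊢ --c--▸ p6
  p4 = b.(0 | 0) | (0 | 0 | b.0) ⊢ --b--▸ p6, --b--▸ p7
  p5 = 0 | 0 | a.(0 | 0 | b.0) ⊢ --a--▸ p7
  p6 = b.(0 | 0) | (0 | 0 | 0) ⊢ --b--▸ p8
  p7 = 0 | 0 | (0 | 0 | b.0) ⊢ --b--▸ p8
  p8 = 0 | 0 | (0 | 0 | 0) ⊢ ∅
LTS(Q): 6 reachable states
  q0 = c.b.(0 | 0) | (0 | 0 | b.0) ⊢ --b--▸ q1, --c--▸ q2
  q1 = c.b.(0 | 0) | (0 | 0 | 0) ⊢ --c--▸ q3
  q2 = b.(0 | 0) | (0 | 0 | b.0) ⊢ --b--▸ q3, --b--▸ q4
  q3 = b.(0 | 0) | (0 | 0 | 0) ⊢ --b--▸ q5
  q4 = 0 | 0 | (0 | 0 | b.0) ⊢ --b--▸ q5
  q5 = 0 | 0 | (0 | 0 | 0) ⊢ ∅
Bisimilarity quotient blocks:
  B0 = {p0}
  B1 = {p1, q0}
  B2 = {p4, q2}
  B3 = {p6, p7, q3, q4}
  B4 = {p8, q5}
  B5 = {p3, q1}
  B6 = {p2}
  B7 = {p5}
p0 ∈ B0, q0 ∈ B1 → different blocks

NO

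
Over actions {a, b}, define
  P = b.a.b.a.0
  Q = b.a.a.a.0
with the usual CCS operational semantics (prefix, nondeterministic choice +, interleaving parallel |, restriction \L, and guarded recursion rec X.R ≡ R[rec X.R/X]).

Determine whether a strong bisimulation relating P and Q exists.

LTS(P): 5 reachable states
  m0 = b.a.b.a.0 :: —b→ m1
  m1 = a.b.a.0 :: —a→ m2
  m2 = b.a.0 :: —b→ m3
  m3 = a.0 :: —a→ m4
  m4 = 0 :: deadlocked
LTS(Q): 5 reachable states
  n0 = b.a.a.a.0 :: —b→ n1
  n1 = a.a.a.0 :: —a→ n2
  n2 = a.a.0 :: —a→ n3
  n3 = a.0 :: —a→ n4
  n4 = 0 :: deadlocked
Bisimilarity quotient blocks:
  B0 = {m0}
  B1 = {m1}
  B2 = {m2}
  B3 = {m3, n3}
  B4 = {m4, n4}
  B5 = {n0}
  B6 = {n1}
  B7 = {n2}
m0 ∈ B0, n0 ∈ B5 → different blocks

P ≁ Q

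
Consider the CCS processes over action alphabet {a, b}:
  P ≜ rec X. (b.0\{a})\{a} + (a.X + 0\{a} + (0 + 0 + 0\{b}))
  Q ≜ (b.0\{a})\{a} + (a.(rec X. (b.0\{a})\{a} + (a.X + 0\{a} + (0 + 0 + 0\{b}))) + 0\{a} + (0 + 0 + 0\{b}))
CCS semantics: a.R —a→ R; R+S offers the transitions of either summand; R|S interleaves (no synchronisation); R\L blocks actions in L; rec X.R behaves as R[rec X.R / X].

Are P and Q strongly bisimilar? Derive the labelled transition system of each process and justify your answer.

LTS(P): 2 reachable states
  m0 = rec X. (b.0\{a})\{a} + (a.X + 0\{a} + (0 + 0 + 0\{b})) has moves --a--▸ m0, --b--▸ m1
  m1 = 0\{a}\{a} has moves deadlocked
LTS(Q): 3 reachable states
  n0 = (b.0\{a})\{a} + (a.(rec X. (b.0\{a})\{a} + (a.X + 0\{a} + (0 + 0 + 0\{b}))) + 0\{a} + (0 + 0 + 0\{b})) has moves --a--▸ n1, --b--▸ n2
  n1 = rec X. (b.0\{a})\{a} + (a.X + 0\{a} + (0 + 0 + 0\{b})) has moves --a--▸ n1, --b--▸ n2
  n2 = 0\{a}\{a} has moves deadlocked
Coarsest stable partition (strong bisimilarity classes):
  B0 = {m0, n0, n1}
  B1 = {m1, n2}
m0 ∈ B0, n0 ∈ B0 → same block

bisimilar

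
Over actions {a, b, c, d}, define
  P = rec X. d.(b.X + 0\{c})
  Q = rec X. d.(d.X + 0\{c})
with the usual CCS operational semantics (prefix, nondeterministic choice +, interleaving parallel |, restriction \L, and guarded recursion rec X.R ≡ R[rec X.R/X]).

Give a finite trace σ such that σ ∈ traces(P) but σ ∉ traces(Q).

LTS(P): 2 reachable states
  u0 = rec X. d.(b.X + 0\{c}) :: ··d··> u1
  u1 = b.(rec X. d.(b.X + 0\{c})) + 0\{c} :: ··b··> u0
LTS(Q): 2 reachable states
  v0 = rec X. d.(d.X + 0\{c}) :: ··d··> v1
  v1 = d.(rec X. d.(d.X + 0\{c})) + 0\{c} :: ··d··> v0
Run σ = ⟨db⟩ on P: start {u0}
  [1] d ⇒ {u1}
  [2] b ⇒ {u0}
  ✓ P
Run σ = ⟨db⟩ on Q: start {v0}
  [1] d ⇒ {v1}
  [2] b ⇒ ∅ (Q stuck)

db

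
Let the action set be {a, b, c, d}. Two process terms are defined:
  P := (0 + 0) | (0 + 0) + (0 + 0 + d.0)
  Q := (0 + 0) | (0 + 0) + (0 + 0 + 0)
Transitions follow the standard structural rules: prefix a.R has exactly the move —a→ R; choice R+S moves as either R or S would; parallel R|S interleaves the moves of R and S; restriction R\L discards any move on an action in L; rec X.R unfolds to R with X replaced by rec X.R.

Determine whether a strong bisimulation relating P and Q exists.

Reachable graph of P (2 states):
  p0 = (0 + 0) | (0 + 0) + (0 + 0 + d.0) has moves =d=> p1
  p1 = 0 has moves ∅
Reachable graph of Q (1 states):
  q0 = (0 + 0) | (0 + 0) + (0 + 0 + 0) has moves ∅
Partition-refinement fixed point:
  B0 = {p0}
  B1 = {p1, q0}
p0 ∈ B0, q0 ∈ B1 → different blocks

not bisimilar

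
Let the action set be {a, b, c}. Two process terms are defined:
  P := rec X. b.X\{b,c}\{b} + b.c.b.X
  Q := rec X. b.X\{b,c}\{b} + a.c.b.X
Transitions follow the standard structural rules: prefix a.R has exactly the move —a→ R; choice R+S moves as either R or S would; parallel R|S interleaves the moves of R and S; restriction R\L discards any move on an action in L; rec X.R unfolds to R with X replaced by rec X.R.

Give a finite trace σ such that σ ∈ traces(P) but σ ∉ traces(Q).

bc

LTS(P): 4 reachable states
  s0 = rec X. b.X\{b,c}\{b} + b.c.b.X | -b-> s1, -b-> s2
  s1 = (rec X. b.X\{b,c}\{b} + b.c.b.X)\{b,c}\{b} | stopped
  s2 = c.b.(rec X. b.X\{b,c}\{b} + b.c.b.X) | -c-> s3
  s3 = b.(rec X. b.X\{b,c}\{b} + b.c.b.X) | -b-> s0
LTS(Q): 5 reachable states
  t0 = rec X. b.X\{b,c}\{b} + a.c.b.X | -a-> t1, -b-> t2
  t1 = c.b.(rec X. b.X\{b,c}\{b} + a.c.b.X) | -c-> t3
  t2 = (rec X. b.X\{b,c}\{b} + a.c.b.X)\{b,c}\{b} | -a-> t4
  t3 = b.(rec X. b.X\{b,c}\{b} + a.c.b.X) | -b-> t0
  t4 = (c.b.(rec X. b.X\{b,c}\{b} + a.c.b.X))\{b,c}\{b} | stopped
Trace ⟨bc⟩ through P, begin at {s0}:
  [1] b ⇒ {s1, s2}
  [2] c ⇒ {s3}
  ✓ P
Trace ⟨bc⟩ through Q, begin at {t0}:
  [1] b ⇒ {t2}
  [2] c ⇒ ∅  — Q cannot continue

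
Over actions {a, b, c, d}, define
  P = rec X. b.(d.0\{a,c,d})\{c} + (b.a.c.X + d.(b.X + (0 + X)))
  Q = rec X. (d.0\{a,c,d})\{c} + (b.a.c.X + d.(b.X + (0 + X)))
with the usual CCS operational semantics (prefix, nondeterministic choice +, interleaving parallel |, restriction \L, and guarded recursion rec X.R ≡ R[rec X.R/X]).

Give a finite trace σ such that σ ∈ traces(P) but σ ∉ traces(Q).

Reachable graph of P (6 states):
  m0 = rec X. b.(d.0\{a,c,d})\{c} + (b.a.c.X + d.(b.X + (0 + X))) :: --b--▸ m1, --b--▸ m2, --d--▸ m3
  m1 = (d.0\{a,c,d})\{c} :: --d--▸ m4
  m2 = a.c.(rec X. b.(d.0\{a,c,d})\{c} + (b.a.c.X + d.(b.X + (0 + X)))) :: --a--▸ m5
  m3 = b.(rec X. b.(d.0\{a,c,d})\{c} + (b.a.c.X + d.(b.X + (0 + X)))) + (0 + (rec X. b.(d.0\{a,c,d})\{c} + (b.a.c.X + d.(b.X + (0 + X))))) :: --b--▸ m0, --b--▸ m1, --b--▸ m2, --d--▸ m3
  m4 = 0\{a,c,d}\{c} :: ∅
  m5 = c.(rec X. b.(d.0\{a,c,d})\{c} + (b.a.c.X + d.(b.X + (0 + X)))) :: --c--▸ m0
Reachable graph of Q (5 states):
  n0 = rec X. (d.0\{a,c,d})\{c} + (b.a.c.X + d.(b.X + (0 + X))) :: --b--▸ n1, --d--▸ n2, --d--▸ n3
  n1 = a.c.(rec X. (d.0\{a,c,d})\{c} + (b.a.c.X + d.(b.X + (0 + X)))) :: --a--▸ n4
  n2 = 0\{a,c,d}\{c} :: ∅
  n3 = b.(rec X. (d.0\{a,c,d})\{c} + (b.a.c.X + d.(b.X + (0 + X)))) + (0 + (rec X. (d.0\{a,c,d})\{c} + (b.a.c.X + d.(b.X + (0 + X))))) :: --b--▸ n0, --b--▸ n1, --d--▸ n2, --d--▸ n3
  n4 = c.(rec X. (d.0\{a,c,d})\{c} + (b.a.c.X + d.(b.X + (0 + X)))) :: --c--▸ n0
Trace ⟨bd⟩ through P, begin at {m0}:
  step 1 (b): {m1, m2}
  step 2 (d): {m4}
  ✓ P
Trace ⟨bd⟩ through Q, begin at {n0}:
  step 1 (b): {n1}
  step 2 (d): ∅  — Q cannot continue

bd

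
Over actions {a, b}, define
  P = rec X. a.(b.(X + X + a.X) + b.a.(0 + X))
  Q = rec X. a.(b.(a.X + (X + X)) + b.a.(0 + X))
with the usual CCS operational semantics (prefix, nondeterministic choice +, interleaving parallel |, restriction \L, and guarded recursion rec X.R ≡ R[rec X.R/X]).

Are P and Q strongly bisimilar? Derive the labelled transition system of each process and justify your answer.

bisimilar

Reachable graph of P (5 states):
  m0 = rec X. a.(b.(X + X + a.X) + b.a.(0 + X)) → ··a··> m1
  m1 = b.((rec X. a.(b.(X + X + a.X) + b.a.(0 + X))) + (rec X. a.(b.(X + X + a.X) + b.a.(0 + X))) + a.(rec X. a.(b.(X + X + a.X) + b.a.(0 + X)))) + b.a.(0 + (rec X. a.(b.(X + X + a.X) + b.a.(0 + X)))) → ··b··> m2, ··b··> m3
  m2 = (rec X. a.(b.(X + X + a.X) + b.a.(0 + X))) + (rec X. a.(b.(X + X + a.X) + b.a.(0 + X))) + a.(rec X. a.(b.(X + X + a.X) + b.a.(0 + X))) → ··a··> m0, ··a··> m1
  m3 = a.(0 + (rec X. a.(b.(X + X + a.X) + b.a.(0 + X)))) → ··a··> m4
  m4 = 0 + (rec X. a.(b.(X + X + a.X) + b.a.(0 + X))) → ··a··> m1
Reachable graph of Q (5 states):
  n0 = rec X. a.(b.(a.X + (X + X)) + b.a.(0 + X)) → ··a··> n1
  n1 = b.(a.(rec X. a.(b.(a.X + (X + X)) + b.a.(0 + X))) + ((rec X. a.(b.(a.X + (X + X)) + b.a.(0 + X))) + (rec X. a.(b.(a.X + (X + X)) + b.a.(0 + X))))) + b.a.(0 + (rec X. a.(b.(a.X + (X + X)) + b.a.(0 + X)))) → ··b··> n2, ··b··> n3
  n2 = a.(0 + (rec X. a.(b.(a.X + (X + X)) + b.a.(0 + X)))) → ··a··> n4
  n3 = a.(rec X. a.(b.(a.X + (X + X)) + b.a.(0 + X))) + ((rec X. a.(b.(a.X + (X + X)) + b.a.(0 + X))) + (rec X. a.(b.(a.X + (X + X)) + b.a.(0 + X)))) → ··a··> n0, ··a··> n1
  n4 = 0 + (rec X. a.(b.(a.X + (X + X)) + b.a.(0 + X))) → ··a··> n1
Partition-refinement fixed point:
  B0 = {m0, m4, n0, n4}
  B1 = {m1, n1}
  B2 = {m2, n3}
  B3 = {m3, n2}
m0 ∈ B0, n0 ∈ B0 → same block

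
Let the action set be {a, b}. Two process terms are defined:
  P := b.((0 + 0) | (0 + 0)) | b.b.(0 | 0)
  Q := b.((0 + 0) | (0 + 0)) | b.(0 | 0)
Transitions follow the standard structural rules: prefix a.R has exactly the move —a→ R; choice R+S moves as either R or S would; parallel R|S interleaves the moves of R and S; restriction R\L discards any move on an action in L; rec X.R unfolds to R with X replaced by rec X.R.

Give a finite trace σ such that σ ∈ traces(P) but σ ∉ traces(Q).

bbb

Reachable graph of P (6 states):
  s0 = b.((0 + 0) | (0 + 0)) | b.b.(0 | 0) → —b→ s1, —b→ s2
  s1 = (0 + 0) | (0 + 0) | b.b.(0 | 0) → —b→ s3
  s2 = b.((0 + 0) | (0 + 0)) | b.(0 | 0) → —b→ s3, —b→ s4
  s3 = (0 + 0) | (0 + 0) | b.(0 | 0) → —b→ s5
  s4 = b.((0 + 0) | (0 + 0)) | (0 | 0) → —b→ s5
  s5 = (0 + 0) | (0 + 0) | (0 | 0) → ·
Reachable graph of Q (4 states):
  t0 = b.((0 + 0) | (0 + 0)) | b.(0 | 0) → —b→ t1, —b→ t2
  t1 = (0 + 0) | (0 + 0) | b.(0 | 0) → —b→ t3
  t2 = b.((0 + 0) | (0 + 0)) | (0 | 0) → —b→ t3
  t3 = (0 + 0) | (0 + 0) | (0 | 0) → ·
Trace ⟨bbb⟩ through P, begin at {s0}:
  step 1 (b): {s1, s2}
  step 2 (b): {s3, s4}
  step 3 (b): {s5}
  — P admits the full trace.
Trace ⟨bbb⟩ through Q, begin at {t0}:
  step 1 (b): {t1, t2}
  step 2 (b): {t3}
  step 3 (b): ∅ (Q stuck)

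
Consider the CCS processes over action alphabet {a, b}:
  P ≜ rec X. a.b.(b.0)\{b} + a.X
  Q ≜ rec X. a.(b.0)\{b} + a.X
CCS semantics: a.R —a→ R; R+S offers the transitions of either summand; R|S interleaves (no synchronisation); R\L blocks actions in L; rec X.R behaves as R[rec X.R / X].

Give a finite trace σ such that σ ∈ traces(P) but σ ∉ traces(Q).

Reachable graph of P (3 states):
  p0 = rec X. a.b.(b.0)\{b} + a.X has moves —a→ p0, —a→ p1
  p1 = b.(b.0)\{b} has moves —b→ p2
  p2 = (b.0)\{b} has moves ∅
Reachable graph of Q (2 states):
  q0 = rec X. a.(b.0)\{b} + a.X has moves —a→ q0, —a→ q1
  q1 = (b.0)\{b} has moves ∅
Trace ⟨ab⟩ through P, begin at {p0}:
  [1] a ⇒ {p0, p1}
  [2] b ⇒ {p2}
  — P admits the full trace.
Trace ⟨ab⟩ through Q, begin at {q0}:
  [1] a ⇒ {q0, q1}
  [2] b ⇒ ∅ (Q stuck)

ab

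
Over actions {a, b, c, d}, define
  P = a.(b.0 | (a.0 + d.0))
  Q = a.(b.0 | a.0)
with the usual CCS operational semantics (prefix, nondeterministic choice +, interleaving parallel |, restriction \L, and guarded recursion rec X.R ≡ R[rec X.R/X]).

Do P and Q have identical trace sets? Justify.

Reachable graph of P (5 states):
  u0 = a.(b.0 | (a.0 + d.0)) → --a--▸ u1
  u1 = b.0 | (a.0 + d.0) → --a--▸ u2, --b--▸ u3, --d--▸ u2
  u2 = b.0 | 0 → --b--▸ u4
  u3 = 0 | (a.0 + d.0) → --a--▸ u4, --d--▸ u4
  u4 = 0 | 0 → stopped
Reachable graph of Q (5 states):
  v0 = a.(b.0 | a.0) → --a--▸ v1
  v1 = b.0 | a.0 → --a--▸ v2, --b--▸ v3
  v2 = b.0 | 0 → --b--▸ v4
  v3 = 0 | a.0 → --a--▸ v4
  v4 = 0 | 0 → stopped
Executing ad from P (initial set {u0}):
  after a @ step 1: {u1}
  after d @ step 2: {u2}
  P completes σ.
Executing ad from Q (initial set {v0}):
  after a @ step 1: {v1}
  after d @ step 2: ∅  — Q cannot continue

trace-distinct — witness ⟨ad⟩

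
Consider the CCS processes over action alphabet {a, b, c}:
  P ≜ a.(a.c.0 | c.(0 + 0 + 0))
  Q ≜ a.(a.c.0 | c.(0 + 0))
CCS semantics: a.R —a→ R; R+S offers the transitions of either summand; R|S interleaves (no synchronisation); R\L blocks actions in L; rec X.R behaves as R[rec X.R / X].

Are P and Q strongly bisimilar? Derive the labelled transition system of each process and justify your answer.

YES

Reachable graph of P (7 states):
  u0 = a.(a.c.0 | c.(0 + 0 + 0)) | -a-> u1
  u1 = a.c.0 | c.(0 + 0 + 0) | -a-> u2, -c-> u3
  u2 = c.0 | c.(0 + 0 + 0) | -c-> u4, -c-> u5
  u3 = a.c.0 | (0 + 0 + 0) | -a-> u5
  u4 = 0 | c.(0 + 0 + 0) | -c-> u6
  u5 = c.0 | (0 + 0 + 0) | -c-> u6
  u6 = 0 | (0 + 0 + 0) | ·
Reachable graph of Q (7 states):
  v0 = a.(a.c.0 | c.(0 + 0)) | -a-> v1
  v1 = a.c.0 | c.(0 + 0) | -a-> v2, -c-> v3
  v2 = c.0 | c.(0 + 0) | -c-> v4, -c-> v5
  v3 = a.c.0 | (0 + 0) | -a-> v5
  v4 = 0 | c.(0 + 0) | -c-> v6
  v5 = c.0 | (0 + 0) | -c-> v6
  v6 = 0 | (0 + 0) | ·
Coarsest stable partition (strong bisimilarity classes):
  B0 = {u0, v0}
  B1 = {u1, v1}
  B2 = {u3, v3}
  B3 = {u4, u5, v4, v5}
  B4 = {u6, v6}
  B5 = {u2, v2}
u0 ∈ B0, v0 ∈ B0 → same block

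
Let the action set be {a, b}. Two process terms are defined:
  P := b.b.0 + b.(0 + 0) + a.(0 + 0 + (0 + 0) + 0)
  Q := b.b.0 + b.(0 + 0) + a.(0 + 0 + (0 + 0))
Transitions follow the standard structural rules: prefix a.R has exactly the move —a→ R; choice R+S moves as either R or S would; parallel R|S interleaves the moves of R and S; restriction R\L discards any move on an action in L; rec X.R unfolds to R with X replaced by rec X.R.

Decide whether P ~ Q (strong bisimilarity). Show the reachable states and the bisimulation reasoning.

YES

LTS(P): 5 reachable states
  p0 = b.b.0 + b.(0 + 0) + a.(0 + 0 + (0 + 0) + 0) → =a=> p1, =b=> p2, =b=> p3
  p1 = 0 + 0 + (0 + 0) + 0 → (no moves)
  p2 = 0 + 0 → (no moves)
  p3 = b.0 → =b=> p4
  p4 = 0 → (no moves)
LTS(Q): 5 reachable states
  q0 = b.b.0 + b.(0 + 0) + a.(0 + 0 + (0 + 0)) → =a=> q1, =b=> q2, =b=> q3
  q1 = 0 + 0 + (0 + 0) → (no moves)
  q2 = 0 + 0 → (no moves)
  q3 = b.0 → =b=> q4
  q4 = 0 → (no moves)
Coarsest stable partition (strong bisimilarity classes):
  B0 = {p0, q0}
  B1 = {p1, p2, p4, q1, q2, q4}
  B2 = {p3, q3}
p0 ∈ B0, q0 ∈ B0 → same block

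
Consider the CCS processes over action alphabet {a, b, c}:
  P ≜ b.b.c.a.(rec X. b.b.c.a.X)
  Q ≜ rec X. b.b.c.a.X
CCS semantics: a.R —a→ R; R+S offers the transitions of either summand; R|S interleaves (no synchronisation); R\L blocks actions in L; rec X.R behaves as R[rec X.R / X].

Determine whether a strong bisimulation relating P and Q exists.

P's transition system — 5 states:
  u0 = b.b.c.a.(rec X. b.b.c.a.X) → -b-> u1
  u1 = b.c.a.(rec X. b.b.c.a.X) → -b-> u2
  u2 = c.a.(rec X. b.b.c.a.X) → -c-> u3
  u3 = a.(rec X. b.b.c.a.X) → -a-> u4
  u4 = rec X. b.b.c.a.X → -b-> u1
Q's transition system — 4 states:
  v0 = rec X. b.b.c.a.X → -b-> v1
  v1 = b.c.a.(rec X. b.b.c.a.X) → -b-> v2
  v2 = c.a.(rec X. b.b.c.a.X) → -c-> v3
  v3 = a.(rec X. b.b.c.a.X) → -a-> v0
Partition-refinement fixed point:
  B0 = {u0, u4, v0}
  B1 = {u1, v1}
  B2 = {u2, v2}
  B3 = {u3, v3}
u0 ∈ B0, v0 ∈ B0 → same block

P ~ Q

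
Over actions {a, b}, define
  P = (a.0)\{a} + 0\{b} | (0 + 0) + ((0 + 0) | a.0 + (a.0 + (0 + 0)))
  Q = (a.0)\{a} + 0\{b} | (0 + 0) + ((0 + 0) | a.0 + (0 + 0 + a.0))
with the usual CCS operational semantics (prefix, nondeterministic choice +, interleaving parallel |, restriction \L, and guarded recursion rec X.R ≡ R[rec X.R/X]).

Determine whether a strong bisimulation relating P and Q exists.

bisimilar

Reachable graph of P (3 states):
  p0 = (a.0)\{a} + 0\{b} | (0 + 0) + ((0 + 0) | a.0 + (a.0 + (0 + 0))) → ··a··> p1, ··a··> p2
  p1 = (0 + 0) | 0 → ∅
  p2 = 0 → ∅
Reachable graph of Q (3 states):
  q0 = (a.0)\{a} + 0\{b} | (0 + 0) + ((0 + 0) | a.0 + (0 + 0 + a.0)) → ··a··> q1, ··a··> q2
  q1 = (0 + 0) | 0 → ∅
  q2 = 0 → ∅
Coarsest stable partition (strong bisimilarity classes):
  B0 = {p0, q0}
  B1 = {p1, p2, q1, q2}
p0 ∈ B0, q0 ∈ B0 → same block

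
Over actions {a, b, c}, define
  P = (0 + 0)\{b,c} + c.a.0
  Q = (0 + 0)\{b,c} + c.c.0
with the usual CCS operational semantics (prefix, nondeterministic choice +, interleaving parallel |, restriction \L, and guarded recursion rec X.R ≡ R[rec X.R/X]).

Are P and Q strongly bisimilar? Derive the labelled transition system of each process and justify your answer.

P's transition system — 3 states:
  s0 = (0 + 0)\{b,c} + c.a.0 | ··c··> s1
  s1 = a.0 | ··a··> s2
  s2 = 0 | (no moves)
Q's transition system — 3 states:
  t0 = (0 + 0)\{b,c} + c.c.0 | ··c··> t1
  t1 = c.0 | ··c··> t2
  t2 = 0 | (no moves)
Partition-refinement fixed point:
  B0 = {s0}
  B1 = {s1}
  B2 = {s2, t2}
  B3 = {t0}
  B4 = {t1}
s0 ∈ B0, t0 ∈ B3 → different blocks

not bisimilar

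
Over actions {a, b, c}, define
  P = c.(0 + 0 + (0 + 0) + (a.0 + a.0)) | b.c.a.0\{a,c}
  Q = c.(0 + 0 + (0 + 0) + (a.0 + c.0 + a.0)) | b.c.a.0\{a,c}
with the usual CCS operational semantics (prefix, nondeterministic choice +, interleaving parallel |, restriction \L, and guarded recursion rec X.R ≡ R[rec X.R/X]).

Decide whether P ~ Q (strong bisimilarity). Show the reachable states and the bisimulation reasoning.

NO

Reachable graph of P (12 states):
  p0 = c.(0 + 0 + (0 + 0) + (a.0 + a.0)) | b.c.a.0\{a,c} :: --b--▸ p1, --c--▸ p2
  p1 = c.(0 + 0 + (0 + 0) + (a.0 + a.0)) | c.a.0\{a,c} :: --c--▸ p3, --c--▸ p4
  p2 = (0 + 0 + (0 + 0) + (a.0 + a.0)) | b.c.a.0\{a,c} :: --a--▸ p5, --b--▸ p3
  p3 = (0 + 0 + (0 + 0) + (a.0 + a.0)) | c.a.0\{a,c} :: --a--▸ p6, --c--▸ p7
  p4 = c.(0 + 0 + (0 + 0) + (a.0 + a.0)) | a.0\{a,c} :: --a--▸ p8, --c--▸ p7
  p5 = 0 | b.c.a.0\{a,c} :: --b--▸ p6
  p6 = 0 | c.a.0\{a,c} :: --c--▸ p9
  p7 = (0 + 0 + (0 + 0) + (a.0 + a.0)) | a.0\{a,c} :: --a--▸ p10, --a--▸ p9
  p8 = c.(0 + 0 + (0 + 0) + (a.0 + a.0)) | 0\{a,c} :: --c--▸ p10
  p9 = 0 | a.0\{a,c} :: --a--▸ p11
  p10 = (0 + 0 + (0 + 0) + (a.0 + a.0)) | 0\{a,c} :: --a--▸ p11
  p11 = 0 | 0\{a,c} :: ∅
Reachable graph of Q (12 states):
  q0 = c.(0 + 0 + (0 + 0) + (a.0 + c.0 + a.0)) | b.c.a.0\{a,c} :: --b--▸ q1, --c--▸ q2
  q1 = c.(0 + 0 + (0 + 0) + (a.0 + c.0 + a.0)) | c.a.0\{a,c} :: --c--▸ q3, --c--▸ q4
  q2 = (0 + 0 + (0 + 0) + (a.0 + c.0 + a.0)) | b.c.a.0\{a,c} :: --a--▸ q5, --b--▸ q3, --c--▸ q5
  q3 = (0 + 0 + (0 + 0) + (a.0 + c.0 + a.0)) | c.a.0\{a,c} :: --a--▸ q6, --c--▸ q6, --c--▸ q7
  q4 = c.(0 + 0 + (0 + 0) + (a.0 + c.0 + a.0)) | a.0\{a,c} :: --a--▸ q8, --c--▸ q7
  q5 = 0 | b.c.a.0\{a,c} :: --b--▸ q6
  q6 = 0 | c.a.0\{a,c} :: --c--▸ q9
  q7 = (0 + 0 + (0 + 0) + (a.0 + c.0 + a.0)) | a.0\{a,c} :: --a--▸ q10, --a--▸ q9, --c--▸ q9
  q8 = c.(0 + 0 + (0 + 0) + (a.0 + c.0 + a.0)) | 0\{a,c} :: --c--▸ q10
  q9 = 0 | a.0\{a,c} :: --a--▸ q11
  q10 = (0 + 0 + (0 + 0) + (a.0 + c.0 + a.0)) | 0\{a,c} :: --a--▸ q11, --c--▸ q11
  q11 = 0 | 0\{a,c} :: ∅
Coarsest stable partition (strong bisimilarity classes):
  B0 = {p0}
  B1 = {p1}
  B2 = {p3, p4}
  B3 = {p7}
  B4 = {p10, p9, q9}
  B5 = {p11, q11}
  B6 = {p6, p8, q6}
  B7 = {p2}
  B8 = {p5, q5}
  B9 = {q0}
  B10 = {q2}
  B11 = {q3}
  B12 = {q7}
  B13 = {q10}
  B14 = {q1}
  B15 = {q4}
  B16 = {q8}
p0 ∈ B0, q0 ∈ B9 → different blocks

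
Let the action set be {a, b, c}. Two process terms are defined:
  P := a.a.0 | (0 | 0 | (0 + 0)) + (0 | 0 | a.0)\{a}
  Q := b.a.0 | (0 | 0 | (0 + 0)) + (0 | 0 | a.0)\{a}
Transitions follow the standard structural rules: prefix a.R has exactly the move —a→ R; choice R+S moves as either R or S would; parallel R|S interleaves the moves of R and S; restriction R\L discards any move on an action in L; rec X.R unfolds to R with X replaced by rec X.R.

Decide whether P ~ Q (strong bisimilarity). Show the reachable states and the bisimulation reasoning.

not bisimilar

Reachable graph of P (3 states):
  p0 = a.a.0 | (0 | 0 | (0 + 0)) + (0 | 0 | a.0)\{a} | -a-> p1
  p1 = a.0 | (0 | 0 | (0 + 0)) | -a-> p2
  p2 = 0 | (0 | 0 | (0 + 0)) | ·
Reachable graph of Q (3 states):
  q0 = b.a.0 | (0 | 0 | (0 + 0)) + (0 | 0 | a.0)\{a} | -b-> q1
  q1 = a.0 | (0 | 0 | (0 + 0)) | -a-> q2
  q2 = 0 | (0 | 0 | (0 + 0)) | ·
Coarsest stable partition (strong bisimilarity classes):
  B0 = {p0}
  B1 = {p1, q1}
  B2 = {p2, q2}
  B3 = {q0}
p0 ∈ B0, q0 ∈ B3 → different blocks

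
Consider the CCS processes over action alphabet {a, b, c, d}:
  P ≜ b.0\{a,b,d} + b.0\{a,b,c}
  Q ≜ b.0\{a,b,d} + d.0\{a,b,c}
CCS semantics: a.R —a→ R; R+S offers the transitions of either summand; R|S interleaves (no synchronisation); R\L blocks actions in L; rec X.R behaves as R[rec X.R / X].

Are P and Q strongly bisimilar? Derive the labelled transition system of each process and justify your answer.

NO

P's transition system — 3 states:
  s0 = b.0\{a,b,d} + b.0\{a,b,c} → =b=> s1, =b=> s2
  s1 = 0\{a,b,c} → ∅
  s2 = 0\{a,b,d} → ∅
Q's transition system — 3 states:
  t0 = b.0\{a,b,d} + d.0\{a,b,c} → =b=> t1, =d=> t2
  t1 = 0\{a,b,d} → ∅
  t2 = 0\{a,b,c} → ∅
Partition-refinement fixed point:
  B0 = {s0}
  B1 = {s1, s2, t1, t2}
  B2 = {t0}
s0 ∈ B0, t0 ∈ B2 → different blocks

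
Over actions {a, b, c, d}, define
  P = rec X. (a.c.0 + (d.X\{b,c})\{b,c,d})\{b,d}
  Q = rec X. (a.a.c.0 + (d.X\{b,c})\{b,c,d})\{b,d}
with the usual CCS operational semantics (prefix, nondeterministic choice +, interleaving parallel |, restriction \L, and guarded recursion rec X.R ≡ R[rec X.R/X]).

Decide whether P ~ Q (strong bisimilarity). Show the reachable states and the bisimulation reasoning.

P ≁ Q

P's transition system — 3 states:
  p0 = rec X. (a.c.0 + (d.X\{b,c})\{b,c,d})\{b,d} has moves --a--▸ p1
  p1 = (c.0)\{b,d} has moves --c--▸ p2
  p2 = 0\{b,d} has moves ∅
Q's transition system — 4 states:
  q0 = rec X. (a.a.c.0 + (d.X\{b,c})\{b,c,d})\{b,d} has moves --a--▸ q1
  q1 = (a.c.0)\{b,d} has moves --a--▸ q2
  q2 = (c.0)\{b,d} has moves --c--▸ q3
  q3 = 0\{b,d} has moves ∅
Bisimilarity quotient blocks:
  B0 = {p0, q1}
  B1 = {p1, q2}
  B2 = {p2, q3}
  B3 = {q0}
p0 ∈ B0, q0 ∈ B3 → different blocks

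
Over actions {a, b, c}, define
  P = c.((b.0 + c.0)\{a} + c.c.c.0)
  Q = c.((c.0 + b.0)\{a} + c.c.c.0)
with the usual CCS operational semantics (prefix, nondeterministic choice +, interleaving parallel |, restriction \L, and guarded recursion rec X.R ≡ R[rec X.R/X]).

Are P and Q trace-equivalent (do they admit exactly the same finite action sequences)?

LTS(P): 6 reachable states
  m0 = c.((b.0 + c.0)\{a} + c.c.c.0) | --c--▸ m1
  m1 = (b.0 + c.0)\{a} + c.c.c.0 | --b--▸ m2, --c--▸ m2, --c--▸ m3
  m2 = 0\{a} | ·
  m3 = c.c.0 | --c--▸ m4
  m4 = c.0 | --c--▸ m5
  m5 = 0 | ·
LTS(Q): 6 reachable states
  n0 = c.((c.0 + b.0)\{a} + c.c.c.0) | --c--▸ n1
  n1 = (c.0 + b.0)\{a} + c.c.c.0 | --b--▸ n2, --c--▸ n2, --c--▸ n3
  n2 = 0\{a} | ·
  n3 = c.c.0 | --c--▸ n4
  n4 = c.0 | --c--▸ n5
  n5 = 0 | ·
Coarsest stable partition (strong bisimilarity classes):
  B0 = {m0, n0}
  B1 = {m1, n1}
  B2 = {m2, m5, n2, n5}
  B3 = {m3, n3}
  B4 = {m4, n4}
m0 ∈ B0, n0 ∈ B0 → same block
Bisimilar ⇒ trace-equivalent.

trace-equivalent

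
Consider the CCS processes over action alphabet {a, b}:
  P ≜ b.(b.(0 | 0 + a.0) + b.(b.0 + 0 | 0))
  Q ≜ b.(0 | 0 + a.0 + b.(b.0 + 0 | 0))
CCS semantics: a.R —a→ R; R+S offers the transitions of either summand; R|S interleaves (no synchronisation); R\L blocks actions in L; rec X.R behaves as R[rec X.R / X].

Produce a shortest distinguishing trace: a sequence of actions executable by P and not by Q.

LTS(P): 5 reachable states
  p0 = b.(b.(0 | 0 + a.0) + b.(b.0 + 0 | 0)) | —b→ p1
  p1 = b.(0 | 0 + a.0) + b.(b.0 + 0 | 0) | —b→ p2, —b→ p3
  p2 = 0 | 0 + a.0 | —a→ p4
  p3 = b.0 + 0 | 0 | —b→ p4
  p4 = 0 | stopped
LTS(Q): 4 reachable states
  q0 = b.(0 | 0 + a.0 + b.(b.0 + 0 | 0)) | —b→ q1
  q1 = 0 | 0 + a.0 + b.(b.0 + 0 | 0) | —a→ q2, —b→ q3
  q2 = 0 | stopped
  q3 = b.0 + 0 | 0 | —b→ q2
Trace ⟨bba⟩ through P, begin at {p0}:
  [1] b ⇒ {p1}
  [2] b ⇒ {p2, p3}
  [3] a ⇒ {p4}
  ✓ P
Trace ⟨bba⟩ through Q, begin at {q0}:
  [1] b ⇒ {q1}
  [2] b ⇒ {q3}
  [3] a ⇒ ∅ (Q stuck)

bba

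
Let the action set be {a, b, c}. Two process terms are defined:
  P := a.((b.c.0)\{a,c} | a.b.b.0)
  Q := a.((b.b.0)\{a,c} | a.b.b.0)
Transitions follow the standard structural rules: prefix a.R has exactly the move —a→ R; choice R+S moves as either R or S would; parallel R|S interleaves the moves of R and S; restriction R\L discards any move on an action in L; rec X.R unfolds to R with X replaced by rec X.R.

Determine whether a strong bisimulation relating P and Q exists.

LTS(P): 9 reachable states
  s0 = a.((b.c.0)\{a,c} | a.b.b.0) has moves ··a··> s1
  s1 = (b.c.0)\{a,c} | a.b.b.0 has moves ··a··> s2, ··b··> s3
  s2 = (b.c.0)\{a,c} | b.b.0 has moves ··b··> s4, ··b··> s5
  s3 = (c.0)\{a,c} | a.b.b.0 has moves ··a··> s5
  s4 = (b.c.0)\{a,c} | b.0 has moves ··b··> s6, ··b··> s7
  s5 = (c.0)\{a,c} | b.b.0 has moves ··b··> s7
  s6 = (b.c.0)\{a,c} | 0 has moves ··b··> s8
  s7 = (c.0)\{a,c} | b.0 has moves ··b··> s8
  s8 = (c.0)\{a,c} | 0 has moves (no moves)
LTS(Q): 13 reachable states
  t0 = a.((b.b.0)\{a,c} | a.b.b.0) has moves ··a··> t1
  t1 = (b.b.0)\{a,c} | a.b.b.0 has moves ··a··> t2, ··b··> t3
  t2 = (b.b.0)\{a,c} | b.b.0 has moves ··b··> t4, ··b··> t5
  t3 = (b.0)\{a,c} | a.b.b.0 has moves ··a··> t4, ··b··> t6
  t4 = (b.0)\{a,c} | b.b.0 has moves ··b··> t7, ··b··> t8
  t5 = (b.b.0)\{a,c} | b.0 has moves ··b··> t7, ··b··> t9
  t6 = 0\{a,c} | a.b.b.0 has moves ··a··> t8
  t7 = (b.0)\{a,c} | b.0 has moves ··b··> t10, ··b··> t11
  t8 = 0\{a,c} | b.b.0 has moves ··b··> t11
  t9 = (b.b.0)\{a,c} | 0 has moves ··b··> t10
  t10 = (b.0)\{a,c} | 0 has moves ··b··> t12
  t11 = 0\{a,c} | b.0 has moves ··b··> t12
  t12 = 0\{a,c} | 0 has moves (no moves)
Coarsest stable partition (strong bisimilarity classes):
  B0 = {s0}
  B1 = {s1, t3}
  B2 = {s3, t6}
  B3 = {s4, s5, t7, t8, t9}
  B4 = {s6, s7, t10, t11}
  B5 = {s8, t12}
  B6 = {s2, t4, t5}
  B7 = {t0}
  B8 = {t1}
  B9 = {t2}
s0 ∈ B0, t0 ∈ B7 → different blocks

P ≁ Q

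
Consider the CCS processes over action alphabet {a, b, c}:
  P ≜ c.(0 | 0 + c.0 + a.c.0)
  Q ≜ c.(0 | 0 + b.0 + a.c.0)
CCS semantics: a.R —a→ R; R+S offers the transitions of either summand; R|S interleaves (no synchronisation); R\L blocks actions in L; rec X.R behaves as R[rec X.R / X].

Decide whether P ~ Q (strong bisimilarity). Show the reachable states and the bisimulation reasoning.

P's transition system — 4 states:
  p0 = c.(0 | 0 + c.0 + a.c.0) has moves —c→ p1
  p1 = 0 | 0 + c.0 + a.c.0 has moves —a→ p2, —c→ p3
  p2 = c.0 has moves —c→ p3
  p3 = 0 has moves (no moves)
Q's transition system — 4 states:
  q0 = c.(0 | 0 + b.0 + a.c.0) has moves —c→ q1
  q1 = 0 | 0 + b.0 + a.c.0 has moves —a→ q2, —b→ q3
  q2 = c.0 has moves —c→ q3
  q3 = 0 has moves (no moves)
Partition-refinement fixed point:
  B0 = {p0}
  B1 = {p1}
  B2 = {p2, q2}
  B3 = {p3, q3}
  B4 = {q0}
  B5 = {q1}
p0 ∈ B0, q0 ∈ B4 → different blocks

not bisimilar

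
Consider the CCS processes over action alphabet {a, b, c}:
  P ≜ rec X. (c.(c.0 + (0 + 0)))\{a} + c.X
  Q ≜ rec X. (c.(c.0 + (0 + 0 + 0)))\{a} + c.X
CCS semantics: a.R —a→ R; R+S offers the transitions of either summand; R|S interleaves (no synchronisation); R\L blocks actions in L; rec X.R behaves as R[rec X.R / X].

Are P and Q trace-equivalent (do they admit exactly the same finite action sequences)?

YES

Reachable graph of P (3 states):
  u0 = rec X. (c.(c.0 + (0 + 0)))\{a} + c.X has moves —c→ u0, —c→ u1
  u1 = (c.0 + (0 + 0))\{a} has moves —c→ u2
  u2 = 0\{a} has moves deadlocked
Reachable graph of Q (3 states):
  v0 = rec X. (c.(c.0 + (0 + 0 + 0)))\{a} + c.X has moves —c→ v0, —c→ v1
  v1 = (c.0 + (0 + 0 + 0))\{a} has moves —c→ v2
  v2 = 0\{a} has moves deadlocked
Bisimilarity quotient blocks:
  B0 = {u0, v0}
  B1 = {u1, v1}
  B2 = {u2, v2}
u0 ∈ B0, v0 ∈ B0 → same block
Bisimilar ⇒ trace-equivalent.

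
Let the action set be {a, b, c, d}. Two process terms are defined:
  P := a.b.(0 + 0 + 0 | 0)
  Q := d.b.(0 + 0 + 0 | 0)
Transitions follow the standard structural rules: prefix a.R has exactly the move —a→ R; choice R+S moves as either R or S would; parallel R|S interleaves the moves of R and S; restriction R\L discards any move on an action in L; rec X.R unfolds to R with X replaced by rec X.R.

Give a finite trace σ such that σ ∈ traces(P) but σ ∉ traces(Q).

a

LTS(P): 3 reachable states
  p0 = a.b.(0 + 0 + 0 | 0) → -a-> p1
  p1 = b.(0 + 0 + 0 | 0) → -b-> p2
  p2 = 0 + 0 + 0 | 0 → ·
LTS(Q): 3 reachable states
  q0 = d.b.(0 + 0 + 0 | 0) → -d-> q1
  q1 = b.(0 + 0 + 0 | 0) → -b-> q2
  q2 = 0 + 0 + 0 | 0 → ·
Run σ = ⟨a⟩ on P: start {p0}
  [1] a ⇒ {p1}
  — P admits the full trace.
Run σ = ⟨a⟩ on Q: start {q0}
  [1] a ⇒ ∅  — Q cannot continue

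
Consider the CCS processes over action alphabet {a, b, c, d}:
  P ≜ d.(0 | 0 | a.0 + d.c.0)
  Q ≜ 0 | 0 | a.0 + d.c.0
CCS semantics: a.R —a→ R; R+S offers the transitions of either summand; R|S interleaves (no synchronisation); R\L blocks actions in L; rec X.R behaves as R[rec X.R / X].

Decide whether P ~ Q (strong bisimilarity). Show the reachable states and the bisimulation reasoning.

P ≁ Q

Reachable graph of P (5 states):
  p0 = d.(0 | 0 | a.0 + d.c.0) has moves ··d··> p1
  p1 = 0 | 0 | a.0 + d.c.0 has moves ··a··> p2, ··d··> p3
  p2 = 0 | 0 | 0 has moves ∅
  p3 = c.0 has moves ··c··> p4
  p4 = 0 has moves ∅
Reachable graph of Q (4 states):
  q0 = 0 | 0 | a.0 + d.c.0 has moves ··a··> q1, ··d··> q2
  q1 = 0 | 0 | 0 has moves ∅
  q2 = c.0 has moves ··c··> q3
  q3 = 0 has moves ∅
Bisimilarity quotient blocks:
  B0 = {p0}
  B1 = {p1, q0}
  B2 = {p2, p4, q1, q3}
  B3 = {p3, q2}
p0 ∈ B0, q0 ∈ B1 → different blocks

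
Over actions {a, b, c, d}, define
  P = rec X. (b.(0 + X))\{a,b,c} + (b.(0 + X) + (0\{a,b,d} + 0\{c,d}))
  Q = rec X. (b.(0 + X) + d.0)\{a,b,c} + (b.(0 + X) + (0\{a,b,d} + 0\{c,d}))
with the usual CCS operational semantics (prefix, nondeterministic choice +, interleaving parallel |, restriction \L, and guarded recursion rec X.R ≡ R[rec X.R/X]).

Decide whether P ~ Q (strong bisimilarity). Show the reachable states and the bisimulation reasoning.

P's transition system — 2 states:
  m0 = rec X. (b.(0 + X))\{a,b,c} + (b.(0 + X) + (0\{a,b,d} + 0\{c,d})) has moves -b-> m1
  m1 = 0 + (rec X. (b.(0 + X))\{a,b,c} + (b.(0 + X) + (0\{a,b,d} + 0\{c,d}))) has moves -b-> m1
Q's transition system — 3 states:
  n0 = rec X. (b.(0 + X) + d.0)\{a,b,c} + (b.(0 + X) + (0\{a,b,d} + 0\{c,d})) has moves -b-> n1, -d-> n2
  n1 = 0 + (rec X. (b.(0 + X) + d.0)\{a,b,c} + (b.(0 + X) + (0\{a,b,d} + 0\{c,d}))) has moves -b-> n1, -d-> n2
  n2 = 0\{a,b,c} has moves ·
Coarsest stable partition (strong bisimilarity classes):
  B0 = {m0, m1}
  B1 = {n0, n1}
  B2 = {n2}
m0 ∈ B0, n0 ∈ B1 → different blocks

NO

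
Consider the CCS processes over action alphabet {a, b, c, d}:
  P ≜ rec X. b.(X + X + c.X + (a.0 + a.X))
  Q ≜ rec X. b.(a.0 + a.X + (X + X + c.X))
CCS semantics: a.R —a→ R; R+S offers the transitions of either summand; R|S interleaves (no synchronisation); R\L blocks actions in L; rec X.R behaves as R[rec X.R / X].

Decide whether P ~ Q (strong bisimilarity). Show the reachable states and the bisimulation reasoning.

P ~ Q

LTS(P): 3 reachable states
  m0 = rec X. b.(X + X + c.X + (a.0 + a.X)) :: --b--▸ m1
  m1 = (rec X. b.(X + X + c.X + (a.0 + a.X))) + (rec X. b.(X + X + c.X + (a.0 + a.X))) + c.(rec X. b.(X + X + c.X + (a.0 + a.X))) + (a.0 + a.(rec X. b.(X + X + c.X + (a.0 + a.X)))) :: --a--▸ m0, --a--▸ m2, --b--▸ m1, --c--▸ m0
  m2 = 0 :: stopped
LTS(Q): 3 reachable states
  n0 = rec X. b.(a.0 + a.X + (X + X + c.X)) :: --b--▸ n1
  n1 = a.0 + a.(rec X. b.(a.0 + a.X + (X + X + c.X))) + ((rec X. b.(a.0 + a.X + (X + X + c.X))) + (rec X. b.(a.0 + a.X + (X + X + c.X))) + c.(rec X. b.(a.0 + a.X + (X + X + c.X)))) :: --a--▸ n0, --a--▸ n2, --b--▸ n1, --c--▸ n0
  n2 = 0 :: stopped
Partition-refinement fixed point:
  B0 = {m0, n0}
  B1 = {m1, n1}
  B2 = {m2, n2}
m0 ∈ B0, n0 ∈ B0 → same block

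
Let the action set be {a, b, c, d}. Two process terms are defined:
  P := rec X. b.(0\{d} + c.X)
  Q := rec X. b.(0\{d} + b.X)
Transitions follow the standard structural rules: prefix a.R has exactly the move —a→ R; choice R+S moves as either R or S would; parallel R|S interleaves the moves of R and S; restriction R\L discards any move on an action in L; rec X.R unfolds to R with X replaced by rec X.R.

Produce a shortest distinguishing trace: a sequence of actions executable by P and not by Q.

LTS(P): 2 reachable states
  p0 = rec X. b.(0\{d} + c.X) :: —b→ p1
  p1 = 0\{d} + c.(rec X. b.(0\{d} + c.X)) :: —c→ p0
LTS(Q): 2 reachable states
  q0 = rec X. b.(0\{d} + b.X) :: —b→ q1
  q1 = 0\{d} + b.(rec X. b.(0\{d} + b.X)) :: —b→ q0
Executing bc from P (initial set {p0}):
  after b @ step 1: {p1}
  after c @ step 2: {p0}
  — P admits the full trace.
Executing bc from Q (initial set {q0}):
  after b @ step 1: {q1}
  after c @ step 2: ∅  — Q cannot continue

bc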